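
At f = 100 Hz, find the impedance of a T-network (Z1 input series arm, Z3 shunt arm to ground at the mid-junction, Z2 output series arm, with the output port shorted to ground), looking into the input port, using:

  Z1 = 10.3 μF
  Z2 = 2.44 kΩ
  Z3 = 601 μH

Step 1 — Angular frequency: ω = 2π·f = 2π·100 = 628.3 rad/s.
Step 2 — Component impedances:
  Z1: Z = 1/(jωC) = -j/(ω·C) = 0 - j154.5 Ω
  Z2: Z = R = 2440 Ω
  Z3: Z = jωL = j·628.3·0.000601 = 0 + j0.3776 Ω
Step 3 — With the output port shorted to ground, the output series arm Z2 runs from the junction to ground; the shunt arm Z3 also runs from the junction to ground. They appear in parallel: Z3 || Z2 = 5.844e-05 + j0.3776 Ω.
Step 4 — Series with input arm Z1: Z_in = Z1 + (Z3 || Z2) = 5.844e-05 - j154.1 Ω = 154.1∠-90.0° Ω.

Z = 5.844e-05 - j154.1 Ω = 154.1∠-90.0° Ω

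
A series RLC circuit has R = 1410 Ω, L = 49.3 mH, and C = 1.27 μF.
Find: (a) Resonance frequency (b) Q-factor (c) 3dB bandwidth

Step 1 — Resonance: ω₀ = 1/√(LC) = 1/√(0.0493·1.27e-06) = 3996 rad/s.
Step 2 — f₀ = ω₀/(2π) = 636.1 Hz.
Step 3 — Series Q: Q = ω₀L/R = 3996·0.0493/1410 = 0.1397.
Step 4 — Bandwidth: Δω = ω₀/Q = 2.86e+04 rad/s; BW = Δω/(2π) = 4552 Hz.

(a) f₀ = 636.1 Hz  (b) Q = 0.1397  (c) BW = 4552 Hz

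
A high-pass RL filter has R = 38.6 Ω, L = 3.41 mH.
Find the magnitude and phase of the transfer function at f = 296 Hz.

Step 1 — Angular frequency: ω = 2π·296 = 1860 rad/s.
Step 2 — Transfer function: H(jω) = jωL/(R + jωL).
Step 3 — Numerator jωL = j·6.342; denominator R + jωL = 38.6 + j6.342.
Step 4 — H = 0.02629 + j0.16.
Step 5 — Magnitude: |H| = 0.1621 (-15.8 dB); phase: φ = 80.7°.

|H| = 0.1621 (-15.8 dB), φ = 80.7°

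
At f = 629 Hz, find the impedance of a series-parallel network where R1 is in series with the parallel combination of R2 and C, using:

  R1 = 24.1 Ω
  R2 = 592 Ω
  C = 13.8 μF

Step 1 — Angular frequency: ω = 2π·f = 2π·629 = 3952 rad/s.
Step 2 — Component impedances:
  R1: Z = R = 24.1 Ω
  R2: Z = R = 592 Ω
  C: Z = 1/(jωC) = -j/(ω·C) = 0 - j18.34 Ω
Step 3 — Parallel branch: R2 || C = 1/(1/R2 + 1/C) = 0.5673 - j18.32 Ω.
Step 4 — Series with R1: Z_total = R1 + (R2 || C) = 24.67 - j18.32 Ω = 30.72∠-36.6° Ω.

Z = 24.67 - j18.32 Ω = 30.72∠-36.6° Ω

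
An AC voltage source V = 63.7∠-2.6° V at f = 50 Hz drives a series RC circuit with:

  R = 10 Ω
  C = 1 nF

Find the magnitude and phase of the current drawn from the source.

Step 1 — Angular frequency: ω = 2π·f = 2π·50 = 314.2 rad/s.
Step 2 — Component impedances:
  R: Z = R = 10 Ω
  C: Z = 1/(jωC) = -j/(ω·C) = 0 - j3.183e+06 Ω
Step 3 — Series combination: Z_total = R + C = 10 - j3.183e+06 Ω = 3.183e+06∠-90.0° Ω.
Step 4 — Source phasor: V = 63.7∠-2.6° V = 63.63 - j2.89 V.
Step 5 — Ohm's law: I = V / Z_total = (63.63 - j2.89) / (10 - j3.183e+06) = 9.079e-07 + j1.999e-05 A.
Step 6 — Convert to polar: |I| = 2.001e-05 A, ∠I = 87.4°.

I = 2.001e-05∠87.4° A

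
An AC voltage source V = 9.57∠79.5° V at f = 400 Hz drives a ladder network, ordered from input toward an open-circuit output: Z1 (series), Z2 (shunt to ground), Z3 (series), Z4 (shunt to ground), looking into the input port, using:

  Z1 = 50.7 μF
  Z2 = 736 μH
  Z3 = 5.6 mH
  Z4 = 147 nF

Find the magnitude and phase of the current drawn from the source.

Step 1 — Angular frequency: ω = 2π·f = 2π·400 = 2513 rad/s.
Step 2 — Component impedances:
  Z1: Z = 1/(jωC) = -j/(ω·C) = 0 - j7.848 Ω
  Z2: Z = jωL = j·2513·0.000736 = 0 + j1.85 Ω
  Z3: Z = jωL = j·2513·0.0056 = 0 + j14.07 Ω
  Z4: Z = 1/(jωC) = -j/(ω·C) = 0 - j2707 Ω
Step 3 — Ladder network (open output): work backward from the far end, alternating series and parallel combinations. Z_in = 0 - j5.997 Ω = 5.997∠-90.0° Ω.
Step 4 — Source phasor: V = 9.57∠79.5° V = 1.744 + j9.41 V.
Step 5 — Ohm's law: I = V / Z_total = (1.744 + j9.41) / (0 - j5.997) = -1.569 + j0.2908 A.
Step 6 — Convert to polar: |I| = 1.596 A, ∠I = 169.5°.

I = 1.596∠169.5° A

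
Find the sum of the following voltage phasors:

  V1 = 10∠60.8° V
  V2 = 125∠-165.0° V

Step 1 — Convert each phasor to rectangular form:
  V1 = 10·(cos(60.8°) + j·sin(60.8°)) = 4.879 + j8.729 V
  V2 = 125·(cos(-165.0°) + j·sin(-165.0°)) = -120.7 - j32.35 V
Step 2 — Sum components: V_total = -115.9 - j23.62 V.
Step 3 — Convert to polar: |V_total| = 118.2 V, ∠V_total = -168.5°.

V_total = 118.2∠-168.5° V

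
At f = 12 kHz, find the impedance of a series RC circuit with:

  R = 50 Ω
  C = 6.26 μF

Step 1 — Angular frequency: ω = 2π·f = 2π·1.2e+04 = 7.54e+04 rad/s.
Step 2 — Component impedances:
  R: Z = R = 50 Ω
  C: Z = 1/(jωC) = -j/(ω·C) = 0 - j2.119 Ω
Step 3 — Series combination: Z_total = R + C = 50 - j2.119 Ω = 50.04∠-2.4° Ω.

Z = 50 - j2.119 Ω = 50.04∠-2.4° Ω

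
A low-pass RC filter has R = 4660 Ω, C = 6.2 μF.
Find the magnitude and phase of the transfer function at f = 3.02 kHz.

Step 1 — Angular frequency: ω = 2π·3020 = 1.898e+04 rad/s.
Step 2 — Transfer function: H(jω) = 1/(1 + jωRC).
Step 3 — Denominator: 1 + jωRC = 1 + j·1.898e+04·4660·6.2e-06 = 1 + j548.2.
Step 4 — H = 3.327e-06 - j0.001824.
Step 5 — Magnitude: |H| = 0.001824 (-54.8 dB); phase: φ = -89.9°.

|H| = 0.001824 (-54.8 dB), φ = -89.9°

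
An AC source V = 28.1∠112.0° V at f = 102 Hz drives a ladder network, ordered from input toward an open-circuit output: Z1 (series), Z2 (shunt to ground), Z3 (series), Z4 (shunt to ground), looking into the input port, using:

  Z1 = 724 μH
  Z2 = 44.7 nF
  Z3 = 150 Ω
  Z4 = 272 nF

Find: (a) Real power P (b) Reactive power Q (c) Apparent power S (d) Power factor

Step 1 — Angular frequency: ω = 2π·f = 2π·102 = 640.9 rad/s.
Step 2 — Component impedances:
  Z1: Z = jωL = j·640.9·0.000724 = 0 + j0.464 Ω
  Z2: Z = 1/(jωC) = -j/(ω·C) = 0 - j3.491e+04 Ω
  Z3: Z = R = 150 Ω
  Z4: Z = 1/(jωC) = -j/(ω·C) = 0 - j5737 Ω
Step 3 — Ladder network (open output): work backward from the far end, alternating series and parallel combinations. Z_in = 110.6 - j4927 Ω = 4928∠-88.7° Ω.
Step 4 — Source phasor: V = 28.1∠112.0° V = -10.53 + j26.05 V.
Step 5 — Current: I = V / Z = -0.005333 - j0.002017 A = 0.005702∠-159.3° A.
Step 6 — Complex power: S = V·I* = 0.003597 - j0.1602 VA.
Step 7 — Real power: P = Re(S) = 0.003597 W.
Step 8 — Reactive power: Q = Im(S) = -0.1602 VAR.
Step 9 — Apparent power: |S| = 0.1602 VA.
Step 10 — Power factor: PF = P/|S| = 0.02245 (leading).

(a) P = 0.003597 W  (b) Q = -0.1602 VAR  (c) S = 0.1602 VA  (d) PF = 0.02245 (leading)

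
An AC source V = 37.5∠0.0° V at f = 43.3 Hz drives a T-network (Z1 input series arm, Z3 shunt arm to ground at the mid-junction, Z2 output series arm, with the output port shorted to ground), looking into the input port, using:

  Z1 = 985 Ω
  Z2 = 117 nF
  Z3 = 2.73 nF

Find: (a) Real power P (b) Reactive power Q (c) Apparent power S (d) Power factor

Step 1 — Angular frequency: ω = 2π·f = 2π·43.3 = 272.1 rad/s.
Step 2 — Component impedances:
  Z1: Z = R = 985 Ω
  Z2: Z = 1/(jωC) = -j/(ω·C) = 0 - j3.142e+04 Ω
  Z3: Z = 1/(jωC) = -j/(ω·C) = 0 - j1.346e+06 Ω
Step 3 — With the output port shorted to ground, the output series arm Z2 runs from the junction to ground; the shunt arm Z3 also runs from the junction to ground. They appear in parallel: Z3 || Z2 = 0 - j3.07e+04 Ω.
Step 4 — Series with input arm Z1: Z_in = Z1 + (Z3 || Z2) = 985 - j3.07e+04 Ω = 3.072e+04∠-88.2° Ω.
Step 5 — Source phasor: V = 37.5∠0.0° V = 37.5 V.
Step 6 — Current: I = V / Z = 3.915e-05 + j0.00122 A = 0.001221∠88.2° A.
Step 7 — Complex power: S = V·I* = 0.001468 - j0.04576 VA.
Step 8 — Real power: P = Re(S) = 0.001468 W.
Step 9 — Reactive power: Q = Im(S) = -0.04576 VAR.
Step 10 — Apparent power: |S| = 0.04578 VA.
Step 11 — Power factor: PF = P/|S| = 0.03207 (leading).

(a) P = 0.001468 W  (b) Q = -0.04576 VAR  (c) S = 0.04578 VA  (d) PF = 0.03207 (leading)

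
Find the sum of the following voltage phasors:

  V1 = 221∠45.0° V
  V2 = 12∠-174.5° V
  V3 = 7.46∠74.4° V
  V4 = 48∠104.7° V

Step 1 — Convert each phasor to rectangular form:
  V1 = 221·(cos(45.0°) + j·sin(45.0°)) = 156.3 + j156.3 V
  V2 = 12·(cos(-174.5°) + j·sin(-174.5°)) = -11.94 - j1.15 V
  V3 = 7.46·(cos(74.4°) + j·sin(74.4°)) = 2.006 + j7.185 V
  V4 = 48·(cos(104.7°) + j·sin(104.7°)) = -12.18 + j46.43 V
Step 2 — Sum components: V_total = 134.2 + j208.7 V.
Step 3 — Convert to polar: |V_total| = 248.1 V, ∠V_total = 57.3°.

V_total = 248.1∠57.3° V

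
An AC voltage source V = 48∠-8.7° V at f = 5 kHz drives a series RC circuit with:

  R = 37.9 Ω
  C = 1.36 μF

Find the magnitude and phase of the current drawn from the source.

Step 1 — Angular frequency: ω = 2π·f = 2π·5000 = 3.142e+04 rad/s.
Step 2 — Component impedances:
  R: Z = R = 37.9 Ω
  C: Z = 1/(jωC) = -j/(ω·C) = 0 - j23.41 Ω
Step 3 — Series combination: Z_total = R + C = 37.9 - j23.41 Ω = 44.54∠-31.7° Ω.
Step 4 — Source phasor: V = 48∠-8.7° V = 47.45 - j7.261 V.
Step 5 — Ohm's law: I = V / Z_total = (47.45 - j7.261) / (37.9 - j23.41) = 0.9919 + j0.421 A.
Step 6 — Convert to polar: |I| = 1.078 A, ∠I = 23.0°.

I = 1.078∠23.0° A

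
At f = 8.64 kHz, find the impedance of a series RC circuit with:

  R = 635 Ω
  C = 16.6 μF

Step 1 — Angular frequency: ω = 2π·f = 2π·8640 = 5.429e+04 rad/s.
Step 2 — Component impedances:
  R: Z = R = 635 Ω
  C: Z = 1/(jωC) = -j/(ω·C) = 0 - j1.11 Ω
Step 3 — Series combination: Z_total = R + C = 635 - j1.11 Ω = 635∠-0.1° Ω.

Z = 635 - j1.11 Ω = 635∠-0.1° Ω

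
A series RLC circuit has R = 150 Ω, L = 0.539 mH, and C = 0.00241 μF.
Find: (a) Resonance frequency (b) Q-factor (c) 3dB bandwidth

Step 1 — Resonance condition Im(Z)=0 gives ω₀ = 1/√(LC).
Step 2 — ω₀ = 1/√(0.000539·2.41e-09) = 8.774e+05 rad/s.
Step 3 — f₀ = ω₀/(2π) = 1.396e+05 Hz.
Step 4 — Series Q: Q = ω₀L/R = 8.774e+05·0.000539/150 = 3.153.
Step 5 — 3dB bandwidth: Δω = ω₀/Q = 2.783e+05 rad/s; BW = Δω/(2π) = 4.429e+04 Hz.

(a) f₀ = 1.396e+05 Hz  (b) Q = 3.153  (c) BW = 4.429e+04 Hz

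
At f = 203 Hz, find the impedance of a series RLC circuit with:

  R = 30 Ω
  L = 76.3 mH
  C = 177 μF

Step 1 — Angular frequency: ω = 2π·f = 2π·203 = 1275 rad/s.
Step 2 — Component impedances:
  R: Z = R = 30 Ω
  L: Z = jωL = j·1275·0.0763 = 0 + j97.32 Ω
  C: Z = 1/(jωC) = -j/(ω·C) = 0 - j4.429 Ω
Step 3 — Series combination: Z_total = R + L + C = 30 + j92.89 Ω = 97.61∠72.1° Ω.

Z = 30 + j92.89 Ω = 97.61∠72.1° Ω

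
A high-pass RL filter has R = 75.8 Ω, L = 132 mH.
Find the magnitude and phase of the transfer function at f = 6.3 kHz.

Step 1 — Angular frequency: ω = 2π·6300 = 3.958e+04 rad/s.
Step 2 — Transfer function: H(jω) = jωL/(R + jωL).
Step 3 — Numerator jωL = j·5225; denominator R + jωL = 75.8 + j5225.
Step 4 — H = 0.9998 + j0.0145.
Step 5 — Magnitude: |H| = 0.9999 (-0.0 dB); phase: φ = 0.8°.

|H| = 0.9999 (-0.0 dB), φ = 0.8°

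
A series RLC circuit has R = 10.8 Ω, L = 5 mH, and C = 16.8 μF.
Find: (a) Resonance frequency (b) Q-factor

Step 1 — Resonance condition Im(Z)=0 gives ω₀ = 1/√(LC).
Step 2 — ω₀ = 1/√(0.005·1.68e-05) = 3450 rad/s.
Step 3 — f₀ = ω₀/(2π) = 549.1 Hz.
Step 4 — Series Q: Q = ω₀L/R = 3450·0.005/10.8 = 1.597.

(a) f₀ = 549.1 Hz  (b) Q = 1.597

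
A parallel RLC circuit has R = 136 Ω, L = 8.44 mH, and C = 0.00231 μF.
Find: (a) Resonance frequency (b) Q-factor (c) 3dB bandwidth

Step 1 — Resonance: ω₀ = 1/√(LC) = 1/√(0.00844·2.31e-09) = 2.265e+05 rad/s.
Step 2 — f₀ = ω₀/(2π) = 3.604e+04 Hz.
Step 3 — Parallel Q: Q = R/(ω₀L) = 136/(2.265e+05·0.00844) = 0.07115.
Step 4 — Bandwidth: Δω = ω₀/Q = 3.183e+06 rad/s; BW = Δω/(2π) = 5.066e+05 Hz.

(a) f₀ = 3.604e+04 Hz  (b) Q = 0.07115  (c) BW = 5.066e+05 Hz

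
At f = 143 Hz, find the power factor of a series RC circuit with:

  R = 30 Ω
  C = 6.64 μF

Step 1 — Angular frequency: ω = 2π·f = 2π·143 = 898.5 rad/s.
Step 2 — Component impedances:
  R: Z = R = 30 Ω
  C: Z = 1/(jωC) = -j/(ω·C) = 0 - j167.6 Ω
Step 3 — Series combination: Z_total = R + C = 30 - j167.6 Ω = 170.3∠-79.9° Ω.
Step 4 — Power factor: PF = cos(φ) = Re(Z)/|Z| = 30/170.3 = 0.1762.
Step 5 — Type: Im(Z) = -167.6 ⇒ leading (phase φ = -79.9°).

PF = 0.1762 (leading, φ = -79.9°)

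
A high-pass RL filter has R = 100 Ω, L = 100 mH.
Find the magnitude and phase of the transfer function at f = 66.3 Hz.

Step 1 — Angular frequency: ω = 2π·66.3 = 416.6 rad/s.
Step 2 — Transfer function: H(jω) = jωL/(R + jωL).
Step 3 — Numerator jωL = j·41.66; denominator R + jωL = 100 + j41.66.
Step 4 — H = 0.1479 + j0.355.
Step 5 — Magnitude: |H| = 0.3845 (-8.3 dB); phase: φ = 67.4°.

|H| = 0.3845 (-8.3 dB), φ = 67.4°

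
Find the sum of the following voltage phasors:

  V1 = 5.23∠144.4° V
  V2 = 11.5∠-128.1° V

Step 1 — Convert each phasor to rectangular form:
  V1 = 5.23·(cos(144.4°) + j·sin(144.4°)) = -4.253 + j3.045 V
  V2 = 11.5·(cos(-128.1°) + j·sin(-128.1°)) = -7.096 - j9.05 V
Step 2 — Sum components: V_total = -11.35 - j6.005 V.
Step 3 — Convert to polar: |V_total| = 12.84 V, ∠V_total = -152.1°.

V_total = 12.84∠-152.1° V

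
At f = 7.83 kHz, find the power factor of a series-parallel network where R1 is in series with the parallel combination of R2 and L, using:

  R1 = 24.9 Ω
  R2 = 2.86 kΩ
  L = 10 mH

Step 1 — Angular frequency: ω = 2π·f = 2π·7830 = 4.92e+04 rad/s.
Step 2 — Component impedances:
  R1: Z = R = 24.9 Ω
  R2: Z = R = 2860 Ω
  L: Z = jωL = j·4.92e+04·0.01 = 0 + j492 Ω
Step 3 — Parallel branch: R2 || L = 1/(1/R2 + 1/L) = 82.2 + j477.8 Ω.
Step 4 — Series with R1: Z_total = R1 + (R2 || L) = 107.1 + j477.8 Ω = 489.7∠77.4° Ω.
Step 5 — Power factor: PF = cos(φ) = Re(Z)/|Z| = 107.1/489.7 = 0.2187.
Step 6 — Type: Im(Z) = 477.8 ⇒ lagging (phase φ = 77.4°).

PF = 0.2187 (lagging, φ = 77.4°)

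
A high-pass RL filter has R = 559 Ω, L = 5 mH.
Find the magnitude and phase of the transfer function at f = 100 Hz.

Step 1 — Angular frequency: ω = 2π·100 = 628.3 rad/s.
Step 2 — Transfer function: H(jω) = jωL/(R + jωL).
Step 3 — Numerator jωL = j·3.142; denominator R + jωL = 559 + j3.142.
Step 4 — H = 3.158e-05 + j0.00562.
Step 5 — Magnitude: |H| = 0.00562 (-45.0 dB); phase: φ = 89.7°.

|H| = 0.00562 (-45.0 dB), φ = 89.7°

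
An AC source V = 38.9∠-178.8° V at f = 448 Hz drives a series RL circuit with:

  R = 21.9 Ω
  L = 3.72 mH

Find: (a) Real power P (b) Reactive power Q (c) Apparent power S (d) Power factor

Step 1 — Angular frequency: ω = 2π·f = 2π·448 = 2815 rad/s.
Step 2 — Component impedances:
  R: Z = R = 21.9 Ω
  L: Z = jωL = j·2815·0.00372 = 0 + j10.47 Ω
Step 3 — Series combination: Z_total = R + L = 21.9 + j10.47 Ω = 24.27∠25.6° Ω.
Step 4 — Source phasor: V = 38.9∠-178.8° V = -38.89 - j0.8147 V.
Step 5 — Current: I = V / Z = -1.46 + j0.6608 A = 1.602∠155.6° A.
Step 6 — Complex power: S = V·I* = 56.24 + j26.89 VA.
Step 7 — Real power: P = Re(S) = 56.24 W.
Step 8 — Reactive power: Q = Im(S) = 26.89 VAR.
Step 9 — Apparent power: |S| = 62.34 VA.
Step 10 — Power factor: PF = P/|S| = 0.9022 (lagging).

(a) P = 56.24 W  (b) Q = 26.89 VAR  (c) S = 62.34 VA  (d) PF = 0.9022 (lagging)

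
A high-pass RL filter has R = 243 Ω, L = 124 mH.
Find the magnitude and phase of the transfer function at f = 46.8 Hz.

Step 1 — Angular frequency: ω = 2π·46.8 = 294.1 rad/s.
Step 2 — Transfer function: H(jω) = jωL/(R + jωL).
Step 3 — Numerator jωL = j·36.46; denominator R + jωL = 243 + j36.46.
Step 4 — H = 0.02202 + j0.1467.
Step 5 — Magnitude: |H| = 0.1484 (-16.6 dB); phase: φ = 81.5°.

|H| = 0.1484 (-16.6 dB), φ = 81.5°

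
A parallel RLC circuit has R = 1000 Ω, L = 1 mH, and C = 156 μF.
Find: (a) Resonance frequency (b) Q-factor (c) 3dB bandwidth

Step 1 — Resonance: ω₀ = 1/√(LC) = 1/√(0.001·0.000156) = 2532 rad/s.
Step 2 — f₀ = ω₀/(2π) = 403 Hz.
Step 3 — Parallel Q: Q = R/(ω₀L) = 1000/(2532·0.001) = 395.
Step 4 — Bandwidth: Δω = ω₀/Q = 6.41 rad/s; BW = Δω/(2π) = 1.02 Hz.

(a) f₀ = 403 Hz  (b) Q = 395  (c) BW = 1.02 Hz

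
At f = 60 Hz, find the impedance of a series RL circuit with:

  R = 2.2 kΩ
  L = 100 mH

Step 1 — Angular frequency: ω = 2π·f = 2π·60 = 377 rad/s.
Step 2 — Component impedances:
  R: Z = R = 2200 Ω
  L: Z = jωL = j·377·0.1 = 0 + j37.7 Ω
Step 3 — Series combination: Z_total = R + L = 2200 + j37.7 Ω = 2200∠1.0° Ω.

Z = 2200 + j37.7 Ω = 2200∠1.0° Ω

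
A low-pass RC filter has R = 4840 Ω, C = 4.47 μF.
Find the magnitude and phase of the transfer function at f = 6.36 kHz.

Step 1 — Angular frequency: ω = 2π·6360 = 3.996e+04 rad/s.
Step 2 — Transfer function: H(jω) = 1/(1 + jωRC).
Step 3 — Denominator: 1 + jωRC = 1 + j·3.996e+04·4840·4.47e-06 = 1 + j864.5.
Step 4 — H = 1.338e-06 - j0.001157.
Step 5 — Magnitude: |H| = 0.001157 (-58.7 dB); phase: φ = -89.9°.

|H| = 0.001157 (-58.7 dB), φ = -89.9°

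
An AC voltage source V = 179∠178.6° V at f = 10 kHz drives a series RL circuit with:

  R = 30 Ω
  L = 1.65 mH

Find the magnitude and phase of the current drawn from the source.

Step 1 — Angular frequency: ω = 2π·f = 2π·1e+04 = 6.283e+04 rad/s.
Step 2 — Component impedances:
  R: Z = R = 30 Ω
  L: Z = jωL = j·6.283e+04·0.00165 = 0 + j103.7 Ω
Step 3 — Series combination: Z_total = R + L = 30 + j103.7 Ω = 107.9∠73.9° Ω.
Step 4 — Source phasor: V = 179∠178.6° V = -178.9 + j4.373 V.
Step 5 — Ohm's law: I = V / Z_total = (-178.9 + j4.373) / (30 + j103.7) = -0.422 + j1.604 A.
Step 6 — Convert to polar: |I| = 1.659 A, ∠I = 104.7°.

I = 1.659∠104.7° A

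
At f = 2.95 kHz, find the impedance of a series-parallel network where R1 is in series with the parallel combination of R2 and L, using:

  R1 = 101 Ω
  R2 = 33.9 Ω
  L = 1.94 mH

Step 1 — Angular frequency: ω = 2π·f = 2π·2950 = 1.854e+04 rad/s.
Step 2 — Component impedances:
  R1: Z = R = 101 Ω
  R2: Z = R = 33.9 Ω
  L: Z = jωL = j·1.854e+04·0.00194 = 0 + j35.96 Ω
Step 3 — Parallel branch: R2 || L = 1/(1/R2 + 1/L) = 17.95 + j16.92 Ω.
Step 4 — Series with R1: Z_total = R1 + (R2 || L) = 118.9 + j16.92 Ω = 120.1∠8.1° Ω.

Z = 118.9 + j16.92 Ω = 120.1∠8.1° Ω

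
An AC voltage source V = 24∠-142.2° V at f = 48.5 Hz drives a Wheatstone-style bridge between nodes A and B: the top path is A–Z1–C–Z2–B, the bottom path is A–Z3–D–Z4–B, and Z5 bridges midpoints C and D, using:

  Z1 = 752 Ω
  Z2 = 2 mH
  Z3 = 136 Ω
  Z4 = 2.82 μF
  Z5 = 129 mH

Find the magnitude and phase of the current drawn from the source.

Step 1 — Angular frequency: ω = 2π·f = 2π·48.5 = 304.7 rad/s.
Step 2 — Component impedances:
  Z1: Z = R = 752 Ω
  Z2: Z = jωL = j·304.7·0.002 = 0 + j0.6095 Ω
  Z3: Z = R = 136 Ω
  Z4: Z = 1/(jωC) = -j/(ω·C) = 0 - j1164 Ω
  Z5: Z = jωL = j·304.7·0.129 = 0 + j39.31 Ω
Step 3 — Bridge requires nodal analysis (the Z5 bridge couples midpoints C and D, so the two paths cannot be reduced to a simple series/parallel combination). Setting node B to ground and injecting 1 A at node A, the 3-node admittance system at A, C, D solves to V_A = Z_AB = 116.5 + j29.76 Ω = 120.2∠14.3° Ω.
Step 4 — Source phasor: V = 24∠-142.2° V = -18.96 - j14.71 V.
Step 5 — Ohm's law: I = V / Z_total = (-18.96 - j14.71) / (116.5 + j29.76) = -0.1831 - j0.07949 A.
Step 6 — Convert to polar: |I| = 0.1996 A, ∠I = -156.5°.

I = 0.1996∠-156.5° A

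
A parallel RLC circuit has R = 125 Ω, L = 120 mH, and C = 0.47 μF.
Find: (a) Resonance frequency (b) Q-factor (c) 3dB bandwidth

Step 1 — Resonance: ω₀ = 1/√(LC) = 1/√(0.12·4.7e-07) = 4211 rad/s.
Step 2 — f₀ = ω₀/(2π) = 670.2 Hz.
Step 3 — Parallel Q: Q = R/(ω₀L) = 125/(4211·0.12) = 0.2474.
Step 4 — Bandwidth: Δω = ω₀/Q = 1.702e+04 rad/s; BW = Δω/(2π) = 2709 Hz.

(a) f₀ = 670.2 Hz  (b) Q = 0.2474  (c) BW = 2709 Hz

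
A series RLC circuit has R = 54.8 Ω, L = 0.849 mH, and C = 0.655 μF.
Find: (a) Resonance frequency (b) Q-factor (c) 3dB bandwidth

Step 1 — Resonance: ω₀ = 1/√(LC) = 1/√(0.000849·6.55e-07) = 4.241e+04 rad/s.
Step 2 — f₀ = ω₀/(2π) = 6749 Hz.
Step 3 — Series Q: Q = ω₀L/R = 4.241e+04·0.000849/54.8 = 0.657.
Step 4 — Bandwidth: Δω = ω₀/Q = 6.455e+04 rad/s; BW = Δω/(2π) = 1.027e+04 Hz.

(a) f₀ = 6749 Hz  (b) Q = 0.657  (c) BW = 1.027e+04 Hz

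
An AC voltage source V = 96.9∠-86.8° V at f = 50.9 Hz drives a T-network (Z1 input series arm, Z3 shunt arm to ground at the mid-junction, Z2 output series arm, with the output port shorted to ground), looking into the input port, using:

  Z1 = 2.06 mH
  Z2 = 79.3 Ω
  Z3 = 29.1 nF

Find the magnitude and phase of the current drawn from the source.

Step 1 — Angular frequency: ω = 2π·f = 2π·50.9 = 319.8 rad/s.
Step 2 — Component impedances:
  Z1: Z = jωL = j·319.8·0.00206 = 0 + j0.6588 Ω
  Z2: Z = R = 79.3 Ω
  Z3: Z = 1/(jωC) = -j/(ω·C) = 0 - j1.075e+05 Ω
Step 3 — With the output port shorted to ground, the output series arm Z2 runs from the junction to ground; the shunt arm Z3 also runs from the junction to ground. They appear in parallel: Z3 || Z2 = 79.3 - j0.05852 Ω.
Step 4 — Series with input arm Z1: Z_in = Z1 + (Z3 || Z2) = 79.3 + j0.6003 Ω = 79.3∠0.4° Ω.
Step 5 — Source phasor: V = 96.9∠-86.8° V = 5.409 - j96.75 V.
Step 6 — Ohm's law: I = V / Z_total = (5.409 - j96.75) / (79.3 + j0.6003) = 0.05897 - j1.22 A.
Step 7 — Convert to polar: |I| = 1.222 A, ∠I = -87.2°.

I = 1.222∠-87.2° A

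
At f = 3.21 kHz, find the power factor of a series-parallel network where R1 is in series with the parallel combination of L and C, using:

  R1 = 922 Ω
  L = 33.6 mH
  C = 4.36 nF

Step 1 — Angular frequency: ω = 2π·f = 2π·3210 = 2.017e+04 rad/s.
Step 2 — Component impedances:
  R1: Z = R = 922 Ω
  L: Z = jωL = j·2.017e+04·0.0336 = 0 + j677.7 Ω
  C: Z = 1/(jωC) = -j/(ω·C) = 0 - j1.137e+04 Ω
Step 3 — Parallel branch: L || C = 1/(1/L + 1/C) = 0 + j720.6 Ω.
Step 4 — Series with R1: Z_total = R1 + (L || C) = 922 + j720.6 Ω = 1170∠38.0° Ω.
Step 5 — Power factor: PF = cos(φ) = Re(Z)/|Z| = 922/1170.2 = 0.7879.
Step 6 — Type: Im(Z) = 720.6 ⇒ lagging (phase φ = 38.0°).

PF = 0.7879 (lagging, φ = 38.0°)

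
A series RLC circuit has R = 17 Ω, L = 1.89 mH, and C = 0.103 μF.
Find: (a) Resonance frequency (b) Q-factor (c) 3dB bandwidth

Step 1 — Resonance condition Im(Z)=0 gives ω₀ = 1/√(LC).
Step 2 — ω₀ = 1/√(0.00189·1.03e-07) = 7.167e+04 rad/s.
Step 3 — f₀ = ω₀/(2π) = 1.141e+04 Hz.
Step 4 — Series Q: Q = ω₀L/R = 7.167e+04·0.00189/17 = 7.968.
Step 5 — 3dB bandwidth: Δω = ω₀/Q = 8995 rad/s; BW = Δω/(2π) = 1432 Hz.

(a) f₀ = 1.141e+04 Hz  (b) Q = 7.968  (c) BW = 1432 Hz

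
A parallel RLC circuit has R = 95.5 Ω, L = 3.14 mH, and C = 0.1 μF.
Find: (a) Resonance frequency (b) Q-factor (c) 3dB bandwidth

Step 1 — Resonance: ω₀ = 1/√(LC) = 1/√(0.00314·1e-07) = 5.643e+04 rad/s.
Step 2 — f₀ = ω₀/(2π) = 8982 Hz.
Step 3 — Parallel Q: Q = R/(ω₀L) = 95.5/(5.643e+04·0.00314) = 0.5389.
Step 4 — Bandwidth: Δω = ω₀/Q = 1.047e+05 rad/s; BW = Δω/(2π) = 1.667e+04 Hz.

(a) f₀ = 8982 Hz  (b) Q = 0.5389  (c) BW = 1.667e+04 Hz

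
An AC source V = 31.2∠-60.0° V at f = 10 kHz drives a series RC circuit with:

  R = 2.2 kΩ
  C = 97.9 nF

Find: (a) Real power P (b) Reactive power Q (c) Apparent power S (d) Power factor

Step 1 — Angular frequency: ω = 2π·f = 2π·1e+04 = 6.283e+04 rad/s.
Step 2 — Component impedances:
  R: Z = R = 2200 Ω
  C: Z = 1/(jωC) = -j/(ω·C) = 0 - j162.6 Ω
Step 3 — Series combination: Z_total = R + C = 2200 - j162.6 Ω = 2206∠-4.2° Ω.
Step 4 — Source phasor: V = 31.2∠-60.0° V = 15.6 - j27.02 V.
Step 5 — Current: I = V / Z = 0.007955 - j0.01169 A = 0.01414∠-55.8° A.
Step 6 — Complex power: S = V·I* = 0.4401 - j0.03252 VA.
Step 7 — Real power: P = Re(S) = 0.4401 W.
Step 8 — Reactive power: Q = Im(S) = -0.03252 VAR.
Step 9 — Apparent power: |S| = 0.4413 VA.
Step 10 — Power factor: PF = P/|S| = 0.9973 (leading).

(a) P = 0.4401 W  (b) Q = -0.03252 VAR  (c) S = 0.4413 VA  (d) PF = 0.9973 (leading)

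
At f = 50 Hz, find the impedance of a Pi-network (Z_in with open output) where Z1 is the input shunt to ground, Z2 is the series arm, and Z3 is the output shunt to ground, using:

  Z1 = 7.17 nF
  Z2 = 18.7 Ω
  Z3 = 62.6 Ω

Step 1 — Angular frequency: ω = 2π·f = 2π·50 = 314.2 rad/s.
Step 2 — Component impedances:
  Z1: Z = 1/(jωC) = -j/(ω·C) = 0 - j4.439e+05 Ω
  Z2: Z = R = 18.7 Ω
  Z3: Z = R = 62.6 Ω
Step 3 — With open output, the series arm Z2 and the output shunt Z3 appear in series to ground: Z2 + Z3 = 81.3 Ω.
Step 4 — Parallel with input shunt Z1: Z_in = Z1 || (Z2 + Z3) = 81.3 - j0.01489 Ω = 81.3∠-0.0° Ω.

Z = 81.3 - j0.01489 Ω = 81.3∠-0.0° Ω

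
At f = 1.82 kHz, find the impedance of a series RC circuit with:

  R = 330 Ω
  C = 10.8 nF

Step 1 — Angular frequency: ω = 2π·f = 2π·1820 = 1.144e+04 rad/s.
Step 2 — Component impedances:
  R: Z = R = 330 Ω
  C: Z = 1/(jωC) = -j/(ω·C) = 0 - j8097 Ω
Step 3 — Series combination: Z_total = R + C = 330 - j8097 Ω = 8104∠-87.7° Ω.

Z = 330 - j8097 Ω = 8104∠-87.7° Ω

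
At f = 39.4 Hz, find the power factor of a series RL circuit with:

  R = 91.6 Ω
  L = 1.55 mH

Step 1 — Angular frequency: ω = 2π·f = 2π·39.4 = 247.6 rad/s.
Step 2 — Component impedances:
  R: Z = R = 91.6 Ω
  L: Z = jωL = j·247.6·0.00155 = 0 + j0.3837 Ω
Step 3 — Series combination: Z_total = R + L = 91.6 + j0.3837 Ω = 91.6∠0.2° Ω.
Step 4 — Power factor: PF = cos(φ) = Re(Z)/|Z| = 91.6/91.6 = 1.
Step 5 — Type: Im(Z) = 0.3837 ⇒ lagging (phase φ = 0.2°).

PF = 1 (lagging, φ = 0.2°)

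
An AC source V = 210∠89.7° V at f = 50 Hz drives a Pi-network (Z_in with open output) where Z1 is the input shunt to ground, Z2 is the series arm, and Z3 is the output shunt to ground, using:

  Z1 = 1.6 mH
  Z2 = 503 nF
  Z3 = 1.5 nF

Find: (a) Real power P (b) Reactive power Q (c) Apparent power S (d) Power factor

Step 1 — Angular frequency: ω = 2π·f = 2π·50 = 314.2 rad/s.
Step 2 — Component impedances:
  Z1: Z = jωL = j·314.2·0.0016 = 0 + j0.5027 Ω
  Z2: Z = 1/(jωC) = -j/(ω·C) = 0 - j6328 Ω
  Z3: Z = 1/(jωC) = -j/(ω·C) = 0 - j2.122e+06 Ω
Step 3 — With open output, the series arm Z2 and the output shunt Z3 appear in series to ground: Z2 + Z3 = 0 - j2.128e+06 Ω.
Step 4 — Parallel with input shunt Z1: Z_in = Z1 || (Z2 + Z3) = 0 + j0.5027 Ω = 0.5027∠90.0° Ω.
Step 5 — Source phasor: V = 210∠89.7° V = 1.1 + j210 V.
Step 6 — Current: I = V / Z = 417.8 - j2.187 A = 417.8∠-0.3° A.
Step 7 — Complex power: S = V·I* = 0 + j8.773e+04 VA.
Step 8 — Real power: P = Re(S) = 0 W.
Step 9 — Reactive power: Q = Im(S) = 8.773e+04 VAR.
Step 10 — Apparent power: |S| = 8.773e+04 VA.
Step 11 — Power factor: PF = P/|S| = 0 (lagging).

(a) P = 0 W  (b) Q = 8.773e+04 VAR  (c) S = 8.773e+04 VA  (d) PF = 0 (lagging)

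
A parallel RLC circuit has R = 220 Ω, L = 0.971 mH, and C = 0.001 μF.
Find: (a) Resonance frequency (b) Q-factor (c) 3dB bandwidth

Step 1 — Resonance: ω₀ = 1/√(LC) = 1/√(0.000971·1e-09) = 1.015e+06 rad/s.
Step 2 — f₀ = ω₀/(2π) = 1.615e+05 Hz.
Step 3 — Parallel Q: Q = R/(ω₀L) = 220/(1.015e+06·0.000971) = 0.2233.
Step 4 — Bandwidth: Δω = ω₀/Q = 4.545e+06 rad/s; BW = Δω/(2π) = 7.234e+05 Hz.

(a) f₀ = 1.615e+05 Hz  (b) Q = 0.2233  (c) BW = 7.234e+05 Hz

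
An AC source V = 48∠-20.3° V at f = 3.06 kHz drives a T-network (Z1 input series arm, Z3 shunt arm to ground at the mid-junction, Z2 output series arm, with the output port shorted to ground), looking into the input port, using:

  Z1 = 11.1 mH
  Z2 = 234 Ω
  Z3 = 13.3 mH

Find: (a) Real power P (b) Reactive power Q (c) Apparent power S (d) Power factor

Step 1 — Angular frequency: ω = 2π·f = 2π·3060 = 1.923e+04 rad/s.
Step 2 — Component impedances:
  Z1: Z = jωL = j·1.923e+04·0.0111 = 0 + j213.4 Ω
  Z2: Z = R = 234 Ω
  Z3: Z = jωL = j·1.923e+04·0.0133 = 0 + j255.7 Ω
Step 3 — With the output port shorted to ground, the output series arm Z2 runs from the junction to ground; the shunt arm Z3 also runs from the junction to ground. They appear in parallel: Z3 || Z2 = 127.4 + j116.5 Ω.
Step 4 — Series with input arm Z1: Z_in = Z1 + (Z3 || Z2) = 127.4 + j330 Ω = 353.7∠68.9° Ω.
Step 5 — Source phasor: V = 48∠-20.3° V = 45.02 - j16.65 V.
Step 6 — Current: I = V / Z = 0.001908 - j0.1357 A = 0.1357∠-89.2° A.
Step 7 — Complex power: S = V·I* = 2.346 + j6.077 VA.
Step 8 — Real power: P = Re(S) = 2.346 W.
Step 9 — Reactive power: Q = Im(S) = 6.077 VAR.
Step 10 — Apparent power: |S| = 6.514 VA.
Step 11 — Power factor: PF = P/|S| = 0.3601 (lagging).

(a) P = 2.346 W  (b) Q = 6.077 VAR  (c) S = 6.514 VA  (d) PF = 0.3601 (lagging)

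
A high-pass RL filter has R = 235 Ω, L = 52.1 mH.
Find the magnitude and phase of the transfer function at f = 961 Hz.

Step 1 — Angular frequency: ω = 2π·961 = 6038 rad/s.
Step 2 — Transfer function: H(jω) = jωL/(R + jωL).
Step 3 — Numerator jωL = j·314.6; denominator R + jωL = 235 + j314.6.
Step 4 — H = 0.6418 + j0.4795.
Step 5 — Magnitude: |H| = 0.8011 (-1.9 dB); phase: φ = 36.8°.

|H| = 0.8011 (-1.9 dB), φ = 36.8°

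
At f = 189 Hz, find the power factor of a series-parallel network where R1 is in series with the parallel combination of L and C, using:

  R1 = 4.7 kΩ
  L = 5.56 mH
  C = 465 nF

Step 1 — Angular frequency: ω = 2π·f = 2π·189 = 1188 rad/s.
Step 2 — Component impedances:
  R1: Z = R = 4700 Ω
  L: Z = jωL = j·1188·0.00556 = 0 + j6.603 Ω
  C: Z = 1/(jωC) = -j/(ω·C) = 0 - j1811 Ω
Step 3 — Parallel branch: L || C = 1/(1/L + 1/C) = 0 + j6.627 Ω.
Step 4 — Series with R1: Z_total = R1 + (L || C) = 4700 + j6.627 Ω = 4700∠0.1° Ω.
Step 5 — Power factor: PF = cos(φ) = Re(Z)/|Z| = 4700/4700 = 1.
Step 6 — Type: Im(Z) = 6.627 ⇒ lagging (phase φ = 0.1°).

PF = 1 (lagging, φ = 0.1°)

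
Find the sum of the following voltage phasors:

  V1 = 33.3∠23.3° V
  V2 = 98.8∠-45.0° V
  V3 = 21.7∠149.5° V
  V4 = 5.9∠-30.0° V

Step 1 — Convert each phasor to rectangular form:
  V1 = 33.3·(cos(23.3°) + j·sin(23.3°)) = 30.58 + j13.17 V
  V2 = 98.8·(cos(-45.0°) + j·sin(-45.0°)) = 69.86 - j69.86 V
  V3 = 21.7·(cos(149.5°) + j·sin(149.5°)) = -18.7 + j11.01 V
  V4 = 5.9·(cos(-30.0°) + j·sin(-30.0°)) = 5.11 - j2.95 V
Step 2 — Sum components: V_total = 86.86 - j48.63 V.
Step 3 — Convert to polar: |V_total| = 99.54 V, ∠V_total = -29.2°.

V_total = 99.54∠-29.2° V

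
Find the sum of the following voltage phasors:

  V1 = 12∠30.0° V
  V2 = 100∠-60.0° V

Step 1 — Convert each phasor to rectangular form:
  V1 = 12·(cos(30.0°) + j·sin(30.0°)) = 10.39 + j6 V
  V2 = 100·(cos(-60.0°) + j·sin(-60.0°)) = 50 - j86.6 V
Step 2 — Sum components: V_total = 60.39 - j80.6 V.
Step 3 — Convert to polar: |V_total| = 100.7 V, ∠V_total = -53.2°.

V_total = 100.7∠-53.2° V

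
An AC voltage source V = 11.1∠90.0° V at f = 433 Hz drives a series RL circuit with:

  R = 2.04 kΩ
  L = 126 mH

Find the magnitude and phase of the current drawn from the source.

Step 1 — Angular frequency: ω = 2π·f = 2π·433 = 2721 rad/s.
Step 2 — Component impedances:
  R: Z = R = 2040 Ω
  L: Z = jωL = j·2721·0.126 = 0 + j342.8 Ω
Step 3 — Series combination: Z_total = R + L = 2040 + j342.8 Ω = 2069∠9.5° Ω.
Step 4 — Source phasor: V = 11.1∠90.0° V = 0 + j11.1 V.
Step 5 — Ohm's law: I = V / Z_total = (0 + j11.1) / (2040 + j342.8) = 0.0008892 + j0.005292 A.
Step 6 — Convert to polar: |I| = 0.005366 A, ∠I = 80.5°.

I = 0.005366∠80.5° A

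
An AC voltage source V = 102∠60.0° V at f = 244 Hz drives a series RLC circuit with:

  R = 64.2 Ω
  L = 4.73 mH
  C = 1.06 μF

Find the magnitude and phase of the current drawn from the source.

Step 1 — Angular frequency: ω = 2π·f = 2π·244 = 1533 rad/s.
Step 2 — Component impedances:
  R: Z = R = 64.2 Ω
  L: Z = jωL = j·1533·0.00473 = 0 + j7.252 Ω
  C: Z = 1/(jωC) = -j/(ω·C) = 0 - j615.4 Ω
Step 3 — Series combination: Z_total = R + L + C = 64.2 - j608.1 Ω = 611.5∠-84.0° Ω.
Step 4 — Source phasor: V = 102∠60.0° V = 51 + j88.33 V.
Step 5 — Ohm's law: I = V / Z_total = (51 + j88.33) / (64.2 - j608.1) = -0.1349 + j0.09811 A.
Step 6 — Convert to polar: |I| = 0.1668 A, ∠I = 144.0°.

I = 0.1668∠144.0° A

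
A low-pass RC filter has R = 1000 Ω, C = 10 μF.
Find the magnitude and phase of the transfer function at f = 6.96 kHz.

Step 1 — Angular frequency: ω = 2π·6960 = 4.373e+04 rad/s.
Step 2 — Transfer function: H(jω) = 1/(1 + jωRC).
Step 3 — Denominator: 1 + jωRC = 1 + j·4.373e+04·1000·1e-05 = 1 + j437.3.
Step 4 — H = 5.229e-06 - j0.002287.
Step 5 — Magnitude: |H| = 0.002287 (-52.8 dB); phase: φ = -89.9°.

|H| = 0.002287 (-52.8 dB), φ = -89.9°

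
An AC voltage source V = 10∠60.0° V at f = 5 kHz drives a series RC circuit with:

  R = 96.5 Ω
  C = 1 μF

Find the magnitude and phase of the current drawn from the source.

Step 1 — Angular frequency: ω = 2π·f = 2π·5000 = 3.142e+04 rad/s.
Step 2 — Component impedances:
  R: Z = R = 96.5 Ω
  C: Z = 1/(jωC) = -j/(ω·C) = 0 - j31.83 Ω
Step 3 — Series combination: Z_total = R + C = 96.5 - j31.83 Ω = 101.6∠-18.3° Ω.
Step 4 — Source phasor: V = 10∠60.0° V = 5 + j8.66 V.
Step 5 — Ohm's law: I = V / Z_total = (5 + j8.66) / (96.5 - j31.83) = 0.02003 + j0.09635 A.
Step 6 — Convert to polar: |I| = 0.09841 A, ∠I = 78.3°.

I = 0.09841∠78.3° A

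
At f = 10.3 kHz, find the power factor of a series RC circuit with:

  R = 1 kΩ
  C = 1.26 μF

Step 1 — Angular frequency: ω = 2π·f = 2π·1.03e+04 = 6.472e+04 rad/s.
Step 2 — Component impedances:
  R: Z = R = 1000 Ω
  C: Z = 1/(jωC) = -j/(ω·C) = 0 - j12.26 Ω
Step 3 — Series combination: Z_total = R + C = 1000 - j12.26 Ω = 1000∠-0.7° Ω.
Step 4 — Power factor: PF = cos(φ) = Re(Z)/|Z| = 1000/1000.1 = 0.9999.
Step 5 — Type: Im(Z) = -12.26 ⇒ leading (phase φ = -0.7°).

PF = 0.9999 (leading, φ = -0.7°)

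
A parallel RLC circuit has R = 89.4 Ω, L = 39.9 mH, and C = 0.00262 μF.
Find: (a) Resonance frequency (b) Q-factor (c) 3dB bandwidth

Step 1 — Resonance: ω₀ = 1/√(LC) = 1/√(0.0399·2.62e-09) = 9.781e+04 rad/s.
Step 2 — f₀ = ω₀/(2π) = 1.557e+04 Hz.
Step 3 — Parallel Q: Q = R/(ω₀L) = 89.4/(9.781e+04·0.0399) = 0.02291.
Step 4 — Bandwidth: Δω = ω₀/Q = 4.269e+06 rad/s; BW = Δω/(2π) = 6.795e+05 Hz.

(a) f₀ = 1.557e+04 Hz  (b) Q = 0.02291  (c) BW = 6.795e+05 Hz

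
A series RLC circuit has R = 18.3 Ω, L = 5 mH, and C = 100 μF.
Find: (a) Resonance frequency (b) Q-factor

Step 1 — Resonance condition Im(Z)=0 gives ω₀ = 1/√(LC).
Step 2 — ω₀ = 1/√(0.005·0.0001) = 1414 rad/s.
Step 3 — f₀ = ω₀/(2π) = 225.1 Hz.
Step 4 — Series Q: Q = ω₀L/R = 1414·0.005/18.3 = 0.3864.

(a) f₀ = 225.1 Hz  (b) Q = 0.3864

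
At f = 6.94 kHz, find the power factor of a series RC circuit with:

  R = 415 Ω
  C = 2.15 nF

Step 1 — Angular frequency: ω = 2π·f = 2π·6940 = 4.361e+04 rad/s.
Step 2 — Component impedances:
  R: Z = R = 415 Ω
  C: Z = 1/(jωC) = -j/(ω·C) = 0 - j1.067e+04 Ω
Step 3 — Series combination: Z_total = R + C = 415 - j1.067e+04 Ω = 1.067e+04∠-87.8° Ω.
Step 4 — Power factor: PF = cos(φ) = Re(Z)/|Z| = 415/10675 = 0.03888.
Step 5 — Type: Im(Z) = -1.067e+04 ⇒ leading (phase φ = -87.8°).

PF = 0.03888 (leading, φ = -87.8°)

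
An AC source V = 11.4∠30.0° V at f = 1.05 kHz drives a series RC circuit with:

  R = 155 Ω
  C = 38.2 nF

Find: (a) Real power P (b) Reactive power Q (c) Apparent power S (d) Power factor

Step 1 — Angular frequency: ω = 2π·f = 2π·1050 = 6597 rad/s.
Step 2 — Component impedances:
  R: Z = R = 155 Ω
  C: Z = 1/(jωC) = -j/(ω·C) = 0 - j3968 Ω
Step 3 — Series combination: Z_total = R + C = 155 - j3968 Ω = 3971∠-87.8° Ω.
Step 4 — Source phasor: V = 11.4∠30.0° V = 9.873 + j5.7 V.
Step 5 — Current: I = V / Z = -0.001337 + j0.00254 A = 0.002871∠117.8° A.
Step 6 — Complex power: S = V·I* = 0.001277 - j0.0327 VA.
Step 7 — Real power: P = Re(S) = 0.001277 W.
Step 8 — Reactive power: Q = Im(S) = -0.0327 VAR.
Step 9 — Apparent power: |S| = 0.03273 VA.
Step 10 — Power factor: PF = P/|S| = 0.03903 (leading).

(a) P = 0.001277 W  (b) Q = -0.0327 VAR  (c) S = 0.03273 VA  (d) PF = 0.03903 (leading)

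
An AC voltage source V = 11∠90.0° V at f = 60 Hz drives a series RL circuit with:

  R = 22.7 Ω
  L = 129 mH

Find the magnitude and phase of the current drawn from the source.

Step 1 — Angular frequency: ω = 2π·f = 2π·60 = 377 rad/s.
Step 2 — Component impedances:
  R: Z = R = 22.7 Ω
  L: Z = jωL = j·377·0.129 = 0 + j48.63 Ω
Step 3 — Series combination: Z_total = R + L = 22.7 + j48.63 Ω = 53.67∠65.0° Ω.
Step 4 — Source phasor: V = 11∠90.0° V = 0 + j11 V.
Step 5 — Ohm's law: I = V / Z_total = (0 + j11) / (22.7 + j48.63) = 0.1857 + j0.08669 A.
Step 6 — Convert to polar: |I| = 0.205 A, ∠I = 25.0°.

I = 0.205∠25.0° A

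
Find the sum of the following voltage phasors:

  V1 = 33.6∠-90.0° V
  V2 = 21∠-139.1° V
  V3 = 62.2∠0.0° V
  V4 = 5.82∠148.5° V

Step 1 — Convert each phasor to rectangular form:
  V1 = 33.6·(cos(-90.0°) + j·sin(-90.0°)) = 0 - j33.6 V
  V2 = 21·(cos(-139.1°) + j·sin(-139.1°)) = -15.87 - j13.75 V
  V3 = 62.2·(cos(0.0°) + j·sin(0.0°)) = 62.2 V
  V4 = 5.82·(cos(148.5°) + j·sin(148.5°)) = -4.962 + j3.041 V
Step 2 — Sum components: V_total = 41.36 - j44.31 V.
Step 3 — Convert to polar: |V_total| = 60.62 V, ∠V_total = -47.0°.

V_total = 60.62∠-47.0° V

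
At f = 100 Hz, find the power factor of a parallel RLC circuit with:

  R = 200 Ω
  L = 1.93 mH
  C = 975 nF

Step 1 — Angular frequency: ω = 2π·f = 2π·100 = 628.3 rad/s.
Step 2 — Component impedances:
  R: Z = R = 200 Ω
  L: Z = jωL = j·628.3·0.00193 = 0 + j1.213 Ω
  C: Z = 1/(jωC) = -j/(ω·C) = 0 - j1632 Ω
Step 3 — Parallel combination: 1/Z_total = 1/R + 1/L + 1/C; Z_total = 0.007363 + j1.214 Ω = 1.214∠89.7° Ω.
Step 4 — Power factor: PF = cos(φ) = Re(Z)/|Z| = 0.0073633/1.2135 = 0.006068.
Step 5 — Type: Im(Z) = 1.214 ⇒ lagging (phase φ = 89.7°).

PF = 0.006068 (lagging, φ = 89.7°)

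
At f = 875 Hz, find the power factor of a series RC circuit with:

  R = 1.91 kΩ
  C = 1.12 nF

Step 1 — Angular frequency: ω = 2π·f = 2π·875 = 5498 rad/s.
Step 2 — Component impedances:
  R: Z = R = 1910 Ω
  C: Z = 1/(jωC) = -j/(ω·C) = 0 - j1.624e+05 Ω
Step 3 — Series combination: Z_total = R + C = 1910 - j1.624e+05 Ω = 1.624e+05∠-89.3° Ω.
Step 4 — Power factor: PF = cos(φ) = Re(Z)/|Z| = 1910/1.624e+05 = 0.01176.
Step 5 — Type: Im(Z) = -1.624e+05 ⇒ leading (phase φ = -89.3°).

PF = 0.01176 (leading, φ = -89.3°)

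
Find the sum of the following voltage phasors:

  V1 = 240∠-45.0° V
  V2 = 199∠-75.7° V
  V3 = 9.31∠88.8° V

Step 1 — Convert each phasor to rectangular form:
  V1 = 240·(cos(-45.0°) + j·sin(-45.0°)) = 169.7 - j169.7 V
  V2 = 199·(cos(-75.7°) + j·sin(-75.7°)) = 49.15 - j192.8 V
  V3 = 9.31·(cos(88.8°) + j·sin(88.8°)) = 0.195 + j9.308 V
Step 2 — Sum components: V_total = 219.1 - j353.2 V.
Step 3 — Convert to polar: |V_total| = 415.6 V, ∠V_total = -58.2°.

V_total = 415.6∠-58.2° V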